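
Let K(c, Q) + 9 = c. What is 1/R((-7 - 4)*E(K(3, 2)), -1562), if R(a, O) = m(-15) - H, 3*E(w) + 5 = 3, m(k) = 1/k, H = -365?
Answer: 15/5474 ≈ 0.0027402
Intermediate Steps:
K(c, Q) = -9 + c
E(w) = -2/3 (E(w) = -5/3 + (1/3)*3 = -5/3 + 1 = -2/3)
R(a, O) = 5474/15 (R(a, O) = 1/(-15) - 1*(-365) = -1/15 + 365 = 5474/15)
1/R((-7 - 4)*E(K(3, 2)), -1562) = 1/(5474/15) = 15/5474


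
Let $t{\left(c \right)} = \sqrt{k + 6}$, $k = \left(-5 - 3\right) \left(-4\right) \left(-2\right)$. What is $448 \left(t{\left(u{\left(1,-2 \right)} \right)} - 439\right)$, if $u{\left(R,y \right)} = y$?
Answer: $-196672 + 448 i \sqrt{58} \approx -1.9667 \cdot 10^{5} + 3411.9 i$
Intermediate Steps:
$k = -64$ ($k = \left(-5 - 3\right) \left(-4\right) \left(-2\right) = \left(-8\right) \left(-4\right) \left(-2\right) = 32 \left(-2\right) = -64$)
$t{\left(c \right)} = i \sqrt{58}$ ($t{\left(c \right)} = \sqrt{-64 + 6} = \sqrt{-58} = i \sqrt{58}$)
$448 \left(t{\left(u{\left(1,-2 \right)} \right)} - 439\right) = 448 \left(i \sqrt{58} - 439\right) = 448 \left(-439 + i \sqrt{58}\right) = -196672 + 448 i \sqrt{58}$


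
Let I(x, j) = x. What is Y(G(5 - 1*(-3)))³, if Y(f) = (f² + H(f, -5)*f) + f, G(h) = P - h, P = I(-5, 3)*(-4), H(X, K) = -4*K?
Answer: 62099136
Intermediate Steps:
P = 20 (P = -5*(-4) = 20)
G(h) = 20 - h
Y(f) = f² + 21*f (Y(f) = (f² + (-4*(-5))*f) + f = (f² + 20*f) + f = f² + 21*f)
Y(G(5 - 1*(-3)))³ = ((20 - (5 - 1*(-3)))*(21 + (20 - (5 - 1*(-3)))))³ = ((20 - (5 + 3))*(21 + (20 - (5 + 3))))³ = ((20 - 1*8)*(21 + (20 - 1*8)))³ = ((20 - 8)*(21 + (20 - 8)))³ = (12*(21 + 12))³ = (12*33)³ = 396³ = 62099136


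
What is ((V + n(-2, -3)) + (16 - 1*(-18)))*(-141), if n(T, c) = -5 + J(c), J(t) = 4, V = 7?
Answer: -5640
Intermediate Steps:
n(T, c) = -1 (n(T, c) = -5 + 4 = -1)
((V + n(-2, -3)) + (16 - 1*(-18)))*(-141) = ((7 - 1) + (16 - 1*(-18)))*(-141) = (6 + (16 + 18))*(-141) = (6 + 34)*(-141) = 40*(-141) = -5640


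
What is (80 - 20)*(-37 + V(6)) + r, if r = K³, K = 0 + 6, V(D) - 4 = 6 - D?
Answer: -1764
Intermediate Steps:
V(D) = 10 - D (V(D) = 4 + (6 - D) = 10 - D)
K = 6
r = 216 (r = 6³ = 216)
(80 - 20)*(-37 + V(6)) + r = (80 - 20)*(-37 + (10 - 1*6)) + 216 = 60*(-37 + (10 - 6)) + 216 = 60*(-37 + 4) + 216 = 60*(-33) + 216 = -1980 + 216 = -1764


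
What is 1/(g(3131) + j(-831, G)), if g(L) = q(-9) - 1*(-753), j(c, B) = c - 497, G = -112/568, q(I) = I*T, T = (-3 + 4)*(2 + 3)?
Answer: -1/620 ≈ -0.0016129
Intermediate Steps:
T = 5 (T = 1*5 = 5)
q(I) = 5*I (q(I) = I*5 = 5*I)
G = -14/71 (G = -112*1/568 = -14/71 ≈ -0.19718)
j(c, B) = -497 + c
g(L) = 708 (g(L) = 5*(-9) - 1*(-753) = -45 + 753 = 708)
1/(g(3131) + j(-831, G)) = 1/(708 + (-497 - 831)) = 1/(708 - 1328) = 1/(-620) = -1/620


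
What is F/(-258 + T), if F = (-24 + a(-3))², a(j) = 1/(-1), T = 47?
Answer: -625/211 ≈ -2.9621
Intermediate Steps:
a(j) = -1
F = 625 (F = (-24 - 1)² = (-25)² = 625)
F/(-258 + T) = 625/(-258 + 47) = 625/(-211) = -1/211*625 = -625/211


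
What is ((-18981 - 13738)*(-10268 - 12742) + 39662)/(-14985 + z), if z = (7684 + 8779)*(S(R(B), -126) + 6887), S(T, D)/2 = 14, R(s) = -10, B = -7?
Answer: 188225963/28456665 ≈ 6.6145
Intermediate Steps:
S(T, D) = 28 (S(T, D) = 2*14 = 28)
z = 113841645 (z = (7684 + 8779)*(28 + 6887) = 16463*6915 = 113841645)
((-18981 - 13738)*(-10268 - 12742) + 39662)/(-14985 + z) = ((-18981 - 13738)*(-10268 - 12742) + 39662)/(-14985 + 113841645) = (-32719*(-23010) + 39662)/113826660 = (752864190 + 39662)*(1/113826660) = 752903852*(1/113826660) = 188225963/28456665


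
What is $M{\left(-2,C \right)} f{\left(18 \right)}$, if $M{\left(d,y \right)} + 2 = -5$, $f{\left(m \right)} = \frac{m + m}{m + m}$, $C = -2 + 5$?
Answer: $-7$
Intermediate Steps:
$C = 3$
$f{\left(m \right)} = 1$ ($f{\left(m \right)} = \frac{2 m}{2 m} = 2 m \frac{1}{2 m} = 1$)
$M{\left(d,y \right)} = -7$ ($M{\left(d,y \right)} = -2 - 5 = -7$)
$M{\left(-2,C \right)} f{\left(18 \right)} = \left(-7\right) 1 = -7$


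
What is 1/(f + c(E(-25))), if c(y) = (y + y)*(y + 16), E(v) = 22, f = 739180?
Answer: 1/740852 ≈ 1.3498e-6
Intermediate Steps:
c(y) = 2*y*(16 + y) (c(y) = (2*y)*(16 + y) = 2*y*(16 + y))
1/(f + c(E(-25))) = 1/(739180 + 2*22*(16 + 22)) = 1/(739180 + 2*22*38) = 1/(739180 + 1672) = 1/740852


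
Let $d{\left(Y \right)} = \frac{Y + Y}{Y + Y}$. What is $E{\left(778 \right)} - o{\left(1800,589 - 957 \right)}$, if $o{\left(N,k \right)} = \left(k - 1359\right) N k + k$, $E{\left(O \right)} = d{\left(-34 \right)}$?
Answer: $-1143964431$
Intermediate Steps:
$d{\left(Y \right)} = 1$ ($d{\left(Y \right)} = \frac{2 Y}{2 Y} = 2 Y \frac{1}{2 Y} = 1$)
$E{\left(O \right)} = 1$
$o{\left(N,k \right)} = k + N k \left(-1359 + k\right)$ ($o{\left(N,k \right)} = \left(-1359 + k\right) N k + k = N \left(-1359 + k\right) k + k = N k \left(-1359 + k\right) + k = k + N k \left(-1359 + k\right)$)
$E{\left(778 \right)} - o{\left(1800,589 - 957 \right)} = 1 - \left(589 - 957\right) \left(1 - 2446200 + 1800 \left(589 - 957\right)\right) = 1 - - 368 \left(1 - 2446200 + 1800 \left(-368\right)\right) = 1 - - 368 \left(1 - 2446200 - 662400\right) = 1 - \left(-368\right) \left(-3108599\right) = 1 - 1143964432 = -1143964431$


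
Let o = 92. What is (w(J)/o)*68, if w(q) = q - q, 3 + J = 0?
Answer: 0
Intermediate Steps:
J = -3 (J = -3 + 0 = -3)
w(q) = 0
(w(J)/o)*68 = (0/92)*68 = (0*(1/92))*68 = 0*68 = 0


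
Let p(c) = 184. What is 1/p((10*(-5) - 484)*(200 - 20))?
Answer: 1/184 ≈ 0.0054348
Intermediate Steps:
1/p((10*(-5) - 484)*(200 - 20)) = 1/184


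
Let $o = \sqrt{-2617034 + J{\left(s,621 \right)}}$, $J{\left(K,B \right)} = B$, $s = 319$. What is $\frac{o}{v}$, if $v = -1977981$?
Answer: $- \frac{i \sqrt{2616413}}{1977981} \approx - 0.00081777 i$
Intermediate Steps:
$o = i \sqrt{2616413}$ ($o = \sqrt{-2617034 + 621} = \sqrt{-2616413} = i \sqrt{2616413} \approx 1617.5 i$)
$\frac{o}{v} = \frac{i \sqrt{2616413}}{-1977981} = i \sqrt{2616413} \left(- \frac{1}{1977981}\right) = - \frac{i \sqrt{2616413}}{1977981}$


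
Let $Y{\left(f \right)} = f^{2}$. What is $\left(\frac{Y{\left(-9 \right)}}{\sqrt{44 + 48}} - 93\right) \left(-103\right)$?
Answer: $9579 - \frac{8343 \sqrt{23}}{46} \approx 8709.2$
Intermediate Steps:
$\left(\frac{Y{\left(-9 \right)}}{\sqrt{44 + 48}} - 93\right) \left(-103\right) = \left(\frac{\left(-9\right)^{2}}{\sqrt{44 + 48}} - 93\right) \left(-103\right) = \left(\frac{81}{\sqrt{92}} - 93\right) \left(-103\right) = \left(\frac{81}{2 \sqrt{23}} - 93\right) \left(-103\right) = \left(81 \frac{\sqrt{23}}{46} - 93\right) \left(-103\right) = \left(\frac{81 \sqrt{23}}{46} - 93\right) \left(-103\right) = \left(-93 + \frac{81 \sqrt{23}}{46}\right) \left(-103\right) = 9579 - \frac{8343 \sqrt{23}}{46}$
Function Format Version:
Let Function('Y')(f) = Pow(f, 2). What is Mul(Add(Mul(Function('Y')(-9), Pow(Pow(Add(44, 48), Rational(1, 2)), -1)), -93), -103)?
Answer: Add(9579, Mul(Rational(-8343, 46), Pow(23, Rational(1, 2)))) ≈ 8709.2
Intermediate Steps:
Mul(Add(Mul(Function('Y')(-9), Pow(Pow(Add(44, 48), Rational(1, 2)), -1)), -93), -103) = Mul(Add(Mul(Pow(-9, 2), Pow(Pow(Add(44, 48), Rational(1, 2)), -1)), -93), -103) = Mul(Add(Mul(81, Pow(Pow(92, Rational(1, 2)), -1)), -93), -103) = Mul(Add(Mul(81, Pow(Mul(2, Pow(23, Rational(1, 2))), -1)), -93), -103) = Mul(Add(Mul(81, Mul(Rational(1, 46), Pow(23, Rational(1, 2)))), -93), -103) = Mul(Add(Mul(Rational(81, 46), Pow(23, Rational(1, 2))), -93), -103) = Mul(Add(-93, Mul(Rational(81, 46), Pow(23, Rational(1, 2)))), -103) = Add(9579, Mul(Rational(-8343, 46), Pow(23, Rational(1, 2))))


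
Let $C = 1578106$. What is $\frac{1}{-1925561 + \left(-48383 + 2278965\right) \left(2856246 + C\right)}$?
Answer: $\frac{1}{9891183827303} \approx 1.011 \cdot 10^{-13}$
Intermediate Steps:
$\frac{1}{-1925561 + \left(-48383 + 2278965\right) \left(2856246 + C\right)} = \frac{1}{-1925561 + \left(-48383 + 2278965\right) \left(2856246 + 1578106\right)} = \frac{1}{-1925561 + 2230582 \cdot 4434352} = \frac{1}{-1925561 + 9891185752864} = \frac{1}{9891183827303}$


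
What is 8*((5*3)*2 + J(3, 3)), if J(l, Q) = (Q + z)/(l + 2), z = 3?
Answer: 1248/5 ≈ 249.60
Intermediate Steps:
J(l, Q) = (3 + Q)/(2 + l) (J(l, Q) = (Q + 3)/(l + 2) = (3 + Q)/(2 + l))
8*((5*3)*2 + J(3, 3)) = 8*((5*3)*2 + (3 + 3)/(2 + 3)) = 8*(15*2 + 6/5) = 8*(30 + (⅕)*6) = 8*(30 + 6/5) = 8*(156/5) = 1248/5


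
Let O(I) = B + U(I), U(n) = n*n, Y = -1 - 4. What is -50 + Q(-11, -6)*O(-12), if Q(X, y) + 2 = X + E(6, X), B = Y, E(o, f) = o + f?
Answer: -2552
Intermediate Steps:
Y = -5
E(o, f) = f + o
U(n) = n²
B = -5
O(I) = -5 + I²
Q(X, y) = 4 + 2*X (Q(X, y) = -2 + (X + (X + 6)) = -2 + (X + (6 + X)) = -2 + (6 + 2*X) = 4 + 2*X)
-50 + Q(-11, -6)*O(-12) = -50 + (4 + 2*(-11))*(-5 + (-12)²) = -50 + (4 - 22)*(-5 + 144) = -50 - 18*139 = -50 - 2502 = -2552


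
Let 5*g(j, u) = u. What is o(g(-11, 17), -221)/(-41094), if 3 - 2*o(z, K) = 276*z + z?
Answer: 2347/205470 ≈ 0.011423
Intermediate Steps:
g(j, u) = u/5
o(z, K) = 3/2 - 277*z/2 (o(z, K) = 3/2 - (276*z + z)/2 = 3/2 - 277*z/2)
o(g(-11, 17), -221)/(-41094) = (3/2 - 277*17/10)/(-41094) = (3/2 - 277/2*17/5)*(-1/41094) = (3/2 - 4709/10)*(-1/41094) = -2347/5*(-1/41094) = 2347/205470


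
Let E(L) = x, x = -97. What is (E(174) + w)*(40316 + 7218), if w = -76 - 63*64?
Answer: -199880470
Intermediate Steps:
E(L) = -97
w = -4108 (w = -76 - 4032 = -4108)
(E(174) + w)*(40316 + 7218) = (-97 - 4108)*(40316 + 7218) = -4205*47534 = -199880470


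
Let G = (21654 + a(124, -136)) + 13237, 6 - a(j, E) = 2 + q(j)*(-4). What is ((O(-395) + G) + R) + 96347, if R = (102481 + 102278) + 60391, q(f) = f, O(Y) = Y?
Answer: 396493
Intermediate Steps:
R = 265150 (R = 204759 + 60391 = 265150)
a(j, E) = 4 + 4*j (a(j, E) = 6 - (2 + j*(-4)) = 6 - (2 - 4*j) = 6 + (-2 + 4*j) = 4 + 4*j)
G = 35391 (G = (21654 + (4 + 4*124)) + 13237 = (21654 + (4 + 496)) + 13237 = (21654 + 500) + 13237 = 22154 + 13237 = 35391)
((O(-395) + G) + R) + 96347 = ((-395 + 35391) + 265150) + 96347 = (34996 + 265150) + 96347 = 300146 + 96347 = 396493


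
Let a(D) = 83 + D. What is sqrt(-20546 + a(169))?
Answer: I*sqrt(20294) ≈ 142.46*I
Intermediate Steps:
sqrt(-20546 + a(169)) = sqrt(-20546 + (83 + 169)) = sqrt(-20546 + 252) = sqrt(-20294) = I*sqrt(20294)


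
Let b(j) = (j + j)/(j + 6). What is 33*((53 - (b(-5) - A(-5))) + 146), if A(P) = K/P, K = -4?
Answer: 34617/5 ≈ 6923.4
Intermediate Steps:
A(P) = -4/P
b(j) = 2*j/(6 + j) (b(j) = (2*j)/(6 + j) = 2*j/(6 + j))
33*((53 - (b(-5) - A(-5))) + 146) = 33*((53 - (2*(-5)/(6 - 5) - (-4)/(-5))) + 146) = 33*((53 - (2*(-5)/1 - (-4)*(-1)/5)) + 146) = 33*((53 - (2*(-5)*1 - 1*⅘)) + 146) = 33*((53 - (-10 - ⅘)) + 146) = 33*((53 - 1*(-54/5)) + 146) = 33*((53 + 54/5) + 146) = 33*(319/5 + 146) = 33*(1049/5) = 34617/5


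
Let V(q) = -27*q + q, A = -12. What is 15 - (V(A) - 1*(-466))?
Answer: -763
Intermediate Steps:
V(q) = -26*q
15 - (V(A) - 1*(-466)) = 15 - (-26*(-12) - 1*(-466)) = 15 - (312 + 466) = 15 - 1*778 = 15 - 778 = -763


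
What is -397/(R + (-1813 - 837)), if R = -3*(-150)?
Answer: 397/2200 ≈ 0.18045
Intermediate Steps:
R = 450
-397/(R + (-1813 - 837)) = -397/(450 + (-1813 - 837)) = -397/(450 - 2650) = -397/(-2200) = -397*(-1/2200) = 397/2200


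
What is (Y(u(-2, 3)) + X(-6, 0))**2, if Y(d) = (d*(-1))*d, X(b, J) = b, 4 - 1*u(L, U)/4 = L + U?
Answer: 22500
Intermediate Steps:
u(L, U) = 16 - 4*L - 4*U (u(L, U) = 16 - 4*(L + U) = 16 + (-4*L - 4*U) = 16 - 4*L - 4*U)
Y(d) = -d**2 (Y(d) = (-d)*d = -d**2)
(Y(u(-2, 3)) + X(-6, 0))**2 = (-(16 - 4*(-2) - 4*3)**2 - 6)**2 = (-(16 + 8 - 12)**2 - 6)**2 = (-1*12**2 - 6)**2 = (-1*144 - 6)**2 = (-144 - 6)**2 = (-150)**2 = 22500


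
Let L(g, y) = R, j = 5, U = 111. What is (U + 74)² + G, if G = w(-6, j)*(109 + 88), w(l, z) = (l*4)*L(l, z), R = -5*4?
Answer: 128785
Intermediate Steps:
R = -20
L(g, y) = -20
w(l, z) = -80*l (w(l, z) = (l*4)*(-20) = (4*l)*(-20) = -80*l)
G = 94560 (G = (-80*(-6))*(109 + 88) = 480*197 = 94560)
(U + 74)² + G = (111 + 74)² + 94560 = 185² + 94560 = 34225 + 94560 = 128785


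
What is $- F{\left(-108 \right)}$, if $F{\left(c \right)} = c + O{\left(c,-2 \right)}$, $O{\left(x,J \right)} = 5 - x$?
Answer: $-5$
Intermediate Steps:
$F{\left(c \right)} = 5$ ($F{\left(c \right)} = c - \left(-5 + c\right) = 5$)
$- F{\left(-108 \right)} = \left(-1\right) 5 = -5$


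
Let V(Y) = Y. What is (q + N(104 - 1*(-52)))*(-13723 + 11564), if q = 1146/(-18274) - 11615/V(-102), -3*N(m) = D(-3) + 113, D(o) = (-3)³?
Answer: -3359201689/18274 ≈ -1.8382e+5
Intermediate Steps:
D(o) = -27
N(m) = -86/3 (N(m) = -(-27 + 113)/3 = -⅓*86 = -86/3)
q = 106067809/931974 (q = 1146/(-18274) - 11615/(-102) = 1146*(-1/18274) - 11615*(-1/102) = -573/9137 + 11615/102 = 106067809/931974 ≈ 113.81)
(q + N(104 - 1*(-52)))*(-13723 + 11564) = (106067809/931974 - 86/3)*(-13723 + 11564) = (26450407/310658)*(-2159) = -3359201689/18274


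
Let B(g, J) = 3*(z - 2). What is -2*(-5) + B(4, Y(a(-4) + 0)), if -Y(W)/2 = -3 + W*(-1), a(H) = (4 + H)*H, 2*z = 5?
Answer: 23/2 ≈ 11.500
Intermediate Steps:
z = 5/2 (z = (1/2)*5 = 5/2 ≈ 2.5000)
a(H) = H*(4 + H)
Y(W) = 6 + 2*W (Y(W) = -2*(-3 + W*(-1)) = -2*(-3 - W) = 6 + 2*W)
B(g, J) = 3/2 (B(g, J) = 3*(5/2 - 2) = 3*(1/2) = 3/2)
-2*(-5) + B(4, Y(a(-4) + 0)) = -2*(-5) + 3/2 = 10 + 3/2 = 23/2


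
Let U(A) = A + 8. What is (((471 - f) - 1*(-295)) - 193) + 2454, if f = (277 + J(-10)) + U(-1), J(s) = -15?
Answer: 2758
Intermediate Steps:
U(A) = 8 + A
f = 269 (f = (277 - 15) + (8 - 1) = 262 + 7 = 269)
(((471 - f) - 1*(-295)) - 193) + 2454 = (((471 - 1*269) - 1*(-295)) - 193) + 2454 = (((471 - 269) + 295) - 193) + 2454 = ((202 + 295) - 193) + 2454 = (497 - 193) + 2454 = 304 + 2454 = 2758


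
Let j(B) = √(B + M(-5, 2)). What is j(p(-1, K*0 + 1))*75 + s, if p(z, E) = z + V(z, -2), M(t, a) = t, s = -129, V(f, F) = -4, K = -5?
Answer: -129 + 75*I*√10 ≈ -129.0 + 237.17*I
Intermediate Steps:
p(z, E) = -4 + z (p(z, E) = z - 4 = -4 + z)
j(B) = √(-5 + B) (j(B) = √(B - 5) = √(-5 + B))
j(p(-1, K*0 + 1))*75 + s = √(-5 + (-4 - 1))*75 - 129 = √(-5 - 5)*75 - 129 = √(-10)*75 - 129 = (I*√10)*75 - 129 = 75*I*√10 - 129 = -129 + 75*I*√10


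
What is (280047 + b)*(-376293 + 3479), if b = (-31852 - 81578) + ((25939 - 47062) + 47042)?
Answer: -71780116304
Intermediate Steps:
b = -87511 (b = -113430 + (-21123 + 47042) = -113430 + 25919 = -87511)
(280047 + b)*(-376293 + 3479) = (280047 - 87511)*(-376293 + 3479) = 192536*(-372814) = -71780116304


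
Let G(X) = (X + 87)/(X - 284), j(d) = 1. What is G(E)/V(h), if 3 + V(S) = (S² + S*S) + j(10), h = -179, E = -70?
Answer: -17/22684320 ≈ -7.4942e-7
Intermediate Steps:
G(X) = (87 + X)/(-284 + X)
V(S) = -2 + 2*S² (V(S) = -3 + ((S² + S*S) + 1) = -3 + ((S² + S²) + 1) = -3 + (2*S² + 1) = -3 + (1 + 2*S²) = -2 + 2*S²)
G(E)/V(h) = ((87 - 70)/(-284 - 70))/(-2 + 2*(-179)²) = (17/(-354))/(-2 + 2*32041) = (-1/354*17)/(-2 + 64082) = -17/354/64080 = -17/354*1/64080 = -17/22684320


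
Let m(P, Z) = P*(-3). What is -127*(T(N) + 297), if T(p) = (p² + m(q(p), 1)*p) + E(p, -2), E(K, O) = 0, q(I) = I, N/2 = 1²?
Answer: -36703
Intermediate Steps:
N = 2 (N = 2*1² = 2*1 = 2)
m(P, Z) = -3*P
T(p) = -2*p² (T(p) = (p² + (-3*p)*p) + 0 = (p² - 3*p²) + 0 = -2*p² + 0 = -2*p²)
-127*(T(N) + 297) = -127*(-2*2² + 297) = -127*(-2*4 + 297) = -127*(-8 + 297) = -127*289 = -36703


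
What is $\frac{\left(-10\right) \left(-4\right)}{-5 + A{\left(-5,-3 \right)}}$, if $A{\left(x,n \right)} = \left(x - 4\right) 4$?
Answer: $- \frac{40}{41} \approx -0.97561$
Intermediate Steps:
$A{\left(x,n \right)} = -16 + 4 x$ ($A{\left(x,n \right)} = \left(-4 + x\right) 4 = -16 + 4 x$)
$\frac{\left(-10\right) \left(-4\right)}{-5 + A{\left(-5,-3 \right)}} = \frac{\left(-10\right) \left(-4\right)}{-5 + \left(-16 + 4 \left(-5\right)\right)} = \frac{40}{-5 - 36} = \frac{40}{-41} = 40 \left(- \frac{1}{41}\right) = - \frac{40}{41}$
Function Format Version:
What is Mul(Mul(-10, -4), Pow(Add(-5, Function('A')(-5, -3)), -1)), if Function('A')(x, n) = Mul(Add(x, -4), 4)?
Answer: Rational(-40, 41) ≈ -0.97561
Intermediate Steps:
Function('A')(x, n) = Add(-16, Mul(4, x)) (Function('A')(x, n) = Mul(Add(-4, x), 4) = Add(-16, Mul(4, x)))
Mul(Mul(-10, -4), Pow(Add(-5, Function('A')(-5, -3)), -1)) = Mul(Mul(-10, -4), Pow(Add(-5, Add(-16, Mul(4, -5))), -1)) = Mul(40, Pow(Add(-5, Add(-16, -20)), -1)) = Mul(40, Pow(Add(-5, -36), -1)) = Mul(40, Pow(-41, -1)) = Mul(40, Rational(-1, 41)) = Rational(-40, 41)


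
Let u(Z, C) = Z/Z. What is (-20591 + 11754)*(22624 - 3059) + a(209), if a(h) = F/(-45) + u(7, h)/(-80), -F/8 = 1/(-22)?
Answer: -1369335567763/7920 ≈ -1.7290e+8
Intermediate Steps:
F = 4/11 (F = -8/(-22) = -8*(-1/22) = 4/11 ≈ 0.36364)
u(Z, C) = 1
a(h) = -163/7920 (a(h) = (4/11)/(-45) + 1/(-80) = (4/11)*(-1/45) + 1*(-1/80) = -4/495 - 1/80 = -163/7920)
(-20591 + 11754)*(22624 - 3059) + a(209) = (-20591 + 11754)*(22624 - 3059) - 163/7920 = -8837*19565 - 163/7920 = -172895905 - 163/7920 = -1369335567763/7920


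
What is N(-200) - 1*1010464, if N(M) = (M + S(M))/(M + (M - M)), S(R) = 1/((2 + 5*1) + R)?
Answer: -39003871799/38600 ≈ -1.0105e+6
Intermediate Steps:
S(R) = 1/(7 + R) (S(R) = 1/((2 + 5) + R) = 1/(7 + R))
N(M) = (M + 1/(7 + M))/M (N(M) = (M + 1/(7 + M))/(M + (M - M)) = (M + 1/(7 + M))/(M + 0) = (M + 1/(7 + M))/M)
N(-200) - 1*1010464 = (1 - 200*(7 - 200))/((-200)*(7 - 200)) - 1*1010464 = -1/200*(1 - 200*(-193))/(-193) - 1010464 = -1/200*(-1/193)*(1 + 38600) - 1010464 = -1/200*(-1/193)*38601 - 1010464 = 38601/38600 - 1010464 = -39003871799/38600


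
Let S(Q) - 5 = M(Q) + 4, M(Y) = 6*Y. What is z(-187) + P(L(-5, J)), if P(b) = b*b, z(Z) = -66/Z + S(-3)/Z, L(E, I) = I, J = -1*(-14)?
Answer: 36727/187 ≈ 196.40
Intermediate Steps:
J = 14
S(Q) = 9 + 6*Q (S(Q) = 5 + (6*Q + 4) = 5 + (4 + 6*Q) = 9 + 6*Q)
z(Z) = -75/Z (z(Z) = -66/Z + (9 + 6*(-3))/Z = -66/Z + (9 - 18)/Z = -66/Z - 9/Z = -75/Z)
P(b) = b²
z(-187) + P(L(-5, J)) = -75/(-187) + 14² = -75*(-1/187) + 196 = 75/187 + 196 = 36727/187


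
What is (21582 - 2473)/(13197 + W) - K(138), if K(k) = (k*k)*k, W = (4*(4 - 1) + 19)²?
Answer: -37208224267/14158 ≈ -2.6281e+6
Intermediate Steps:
W = 961 (W = (4*3 + 19)² = (12 + 19)² = 31² = 961)
K(k) = k³ (K(k) = k²*k = k³)
(21582 - 2473)/(13197 + W) - K(138) = (21582 - 2473)/(13197 + 961) - 1*138³ = 19109/14158 - 1*2628072 = 19109*(1/14158) - 2628072 = 19109/14158 - 2628072 = -37208224267/14158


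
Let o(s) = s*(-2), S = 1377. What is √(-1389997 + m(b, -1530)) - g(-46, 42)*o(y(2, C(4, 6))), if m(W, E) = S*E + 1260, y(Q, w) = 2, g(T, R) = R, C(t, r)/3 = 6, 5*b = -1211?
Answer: 168 + I*√3495547 ≈ 168.0 + 1869.6*I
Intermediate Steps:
b = -1211/5 (b = (⅕)*(-1211) = -1211/5 ≈ -242.20)
C(t, r) = 18 (C(t, r) = 3*6 = 18)
m(W, E) = 1260 + 1377*E (m(W, E) = 1377*E + 1260 = 1260 + 1377*E)
o(s) = -2*s
√(-1389997 + m(b, -1530)) - g(-46, 42)*o(y(2, C(4, 6))) = √(-1389997 + (1260 + 1377*(-1530))) - 42*(-2*2) = √(-1389997 + (1260 - 2106810)) - 42*(-4) = √(-1389997 - 2105550) - 1*(-168) = √(-3495547) + 168 = I*√3495547 + 168 = 168 + I*√3495547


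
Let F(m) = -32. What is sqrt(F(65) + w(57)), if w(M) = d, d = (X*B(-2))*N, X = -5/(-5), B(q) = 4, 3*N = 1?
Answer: 2*I*sqrt(69)/3 ≈ 5.5378*I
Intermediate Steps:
N = 1/3 (N = (1/3)*1 = 1/3 ≈ 0.33333)
X = 1 (X = -5*(-1/5) = 1)
d = 4/3 (d = (1*4)*(1/3) = 4*(1/3) = 4/3 ≈ 1.3333)
w(M) = 4/3
sqrt(F(65) + w(57)) = sqrt(-32 + 4/3) = sqrt(-92/3) = 2*I*sqrt(69)/3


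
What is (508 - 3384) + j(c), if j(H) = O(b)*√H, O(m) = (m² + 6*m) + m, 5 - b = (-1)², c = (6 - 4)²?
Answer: -2788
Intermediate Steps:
c = 4 (c = 2² = 4)
b = 4 (b = 5 - 1*(-1)² = 5 - 1*1 = 5 - 1 = 4)
O(m) = m² + 7*m
j(H) = 44*√H (j(H) = (4*(7 + 4))*√H = (4*11)*√H = 44*√H)
(508 - 3384) + j(c) = (508 - 3384) + 44*√4 = -2876 + 44*2 = -2876 + 88 = -2788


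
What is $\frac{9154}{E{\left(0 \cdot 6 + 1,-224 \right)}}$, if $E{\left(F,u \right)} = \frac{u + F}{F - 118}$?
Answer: $\frac{1071018}{223} \approx 4802.8$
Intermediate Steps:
$E{\left(F,u \right)} = \frac{F + u}{-118 + F}$
$\frac{9154}{E{\left(0 \cdot 6 + 1,-224 \right)}} = \frac{9154}{\frac{1}{-118 + \left(0 \cdot 6 + 1\right)} \left(\left(0 \cdot 6 + 1\right) - 224\right)} = \frac{9154}{\frac{1}{-118 + \left(0 + 1\right)} \left(\left(0 + 1\right) - 224\right)} = \frac{9154}{\frac{1}{-118 + 1} \left(1 - 224\right)} = \frac{9154}{\frac{1}{-117} \left(-223\right)} = \frac{9154}{\left(- \frac{1}{117}\right) \left(-223\right)} = \frac{9154}{\frac{223}{117}} = 9154 \cdot \frac{117}{223} = \frac{1071018}{223}$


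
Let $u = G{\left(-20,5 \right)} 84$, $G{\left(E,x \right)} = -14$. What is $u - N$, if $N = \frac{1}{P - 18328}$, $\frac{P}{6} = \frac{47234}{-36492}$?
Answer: $- \frac{65572657399}{55759065} \approx -1176.0$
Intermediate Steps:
$P = - \frac{23617}{3041}$ ($P = 6 \frac{47234}{-36492} = 6 \cdot 47234 \left(- \frac{1}{36492}\right) = 6 \left(- \frac{23617}{18246}\right) = - \frac{23617}{3041} \approx -7.7662$)
$N = - \frac{3041}{55759065}$ ($N = \frac{1}{- \frac{23617}{3041} - 18328} = \frac{1}{- \frac{55759065}{3041}} = - \frac{3041}{55759065} \approx -5.4538 \cdot 10^{-5}$)
$u = -1176$ ($u = \left(-14\right) 84 = -1176$)
$u - N = -1176 - - \frac{3041}{55759065} = -1176 + \frac{3041}{55759065} = - \frac{65572657399}{55759065}$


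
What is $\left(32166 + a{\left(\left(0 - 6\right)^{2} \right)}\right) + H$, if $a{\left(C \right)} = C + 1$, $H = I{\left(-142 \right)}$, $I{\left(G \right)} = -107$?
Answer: $32096$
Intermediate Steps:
$H = -107$
$a{\left(C \right)} = 1 + C$
$\left(32166 + a{\left(\left(0 - 6\right)^{2} \right)}\right) + H = \left(32166 + \left(1 + \left(0 - 6\right)^{2}\right)\right) - 107 = \left(32166 + \left(1 + \left(-6\right)^{2}\right)\right) - 107 = \left(32166 + \left(1 + 36\right)\right) - 107 = \left(32166 + 37\right) - 107 = 32203 - 107 = 32096$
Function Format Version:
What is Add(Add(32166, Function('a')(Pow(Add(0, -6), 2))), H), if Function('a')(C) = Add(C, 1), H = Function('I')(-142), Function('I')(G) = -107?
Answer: 32096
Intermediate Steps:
H = -107
Function('a')(C) = Add(1, C)
Add(Add(32166, Function('a')(Pow(Add(0, -6), 2))), H) = Add(Add(32166, Add(1, Pow(Add(0, -6), 2))), -107) = Add(Add(32166, Add(1, Pow(-6, 2))), -107) = Add(Add(32166, Add(1, 36)), -107) = Add(Add(32166, 37), -107) = Add(32203, -107) = 32096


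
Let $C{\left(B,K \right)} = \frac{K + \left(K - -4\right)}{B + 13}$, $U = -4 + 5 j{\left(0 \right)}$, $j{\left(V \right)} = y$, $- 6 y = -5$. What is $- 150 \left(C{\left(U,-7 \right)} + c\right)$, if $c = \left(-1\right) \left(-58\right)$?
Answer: $- \frac{678300}{79} \approx -8586.1$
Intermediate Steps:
$y = \frac{5}{6}$ ($y = \left(- \frac{1}{6}\right) \left(-5\right) = \frac{5}{6} \approx 0.83333$)
$j{\left(V \right)} = \frac{5}{6}$
$c = 58$
$U = \frac{1}{6}$ ($U = -4 + 5 \cdot \frac{5}{6} = -4 + \frac{25}{6} = \frac{1}{6} \approx 0.16667$)
$C{\left(B,K \right)} = \frac{4 + 2 K}{13 + B}$ ($C{\left(B,K \right)} = \frac{K + \left(K + 4\right)}{13 + B} = \frac{K + \left(4 + K\right)}{13 + B} = \frac{4 + 2 K}{13 + B}$)
$- 150 \left(C{\left(U,-7 \right)} + c\right) = - 150 \left(\frac{2 \left(2 - 7\right)}{13 + \frac{1}{6}} + 58\right) = - 150 \left(2 \frac{1}{\frac{79}{6}} \left(-5\right) + 58\right) = - 150 \left(2 \cdot \frac{6}{79} \left(-5\right) + 58\right) = - 150 \left(- \frac{60}{79} + 58\right) = \left(-150\right) \frac{4522}{79} = - \frac{678300}{79}$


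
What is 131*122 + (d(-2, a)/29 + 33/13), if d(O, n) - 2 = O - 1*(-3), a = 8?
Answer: 6026210/377 ≈ 15985.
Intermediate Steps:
d(O, n) = 5 + O (d(O, n) = 2 + (O - 1*(-3)) = 2 + (O + 3) = 2 + (3 + O) = 5 + O)
131*122 + (d(-2, a)/29 + 33/13) = 131*122 + ((5 - 2)/29 + 33/13) = 15982 + (3*(1/29) + 33*(1/13)) = 15982 + (3/29 + 33/13) = 15982 + 996/377 = 6026210/377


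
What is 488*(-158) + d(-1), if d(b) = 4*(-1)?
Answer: -77108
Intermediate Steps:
d(b) = -4
488*(-158) + d(-1) = 488*(-158) - 4 = -77104 - 4 = -77108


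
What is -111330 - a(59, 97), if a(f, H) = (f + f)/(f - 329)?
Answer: -15029491/135 ≈ -1.1133e+5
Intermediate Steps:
a(f, H) = 2*f/(-329 + f) (a(f, H) = (2*f)/(-329 + f) = 2*f/(-329 + f))
-111330 - a(59, 97) = -111330 - 2*59/(-329 + 59) = -111330 - 2*59/(-270) = -111330 - 2*59*(-1)/270 = -111330 - 1*(-59/135) = -111330 + 59/135 = -15029491/135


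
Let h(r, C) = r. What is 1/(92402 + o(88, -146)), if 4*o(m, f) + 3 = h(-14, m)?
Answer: 4/369591 ≈ 1.0823e-5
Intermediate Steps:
o(m, f) = -17/4 (o(m, f) = -¾ + (¼)*(-14) = -¾ - 7/2 = -17/4)
1/(92402 + o(88, -146)) = 1/(92402 - 17/4) = 1/(369591/4) = 4/369591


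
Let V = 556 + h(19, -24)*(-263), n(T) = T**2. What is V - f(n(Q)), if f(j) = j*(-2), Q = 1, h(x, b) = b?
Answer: 6870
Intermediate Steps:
V = 6868 (V = 556 - 24*(-263) = 556 + 6312 = 6868)
f(j) = -2*j
V - f(n(Q)) = 6868 - (-2)*1**2 = 6868 - (-2) = 6868 - 1*(-2) = 6868 + 2 = 6870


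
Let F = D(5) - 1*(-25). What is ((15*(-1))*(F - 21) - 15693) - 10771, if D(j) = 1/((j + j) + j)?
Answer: -26525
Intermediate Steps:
D(j) = 1/(3*j) (D(j) = 1/(2*j + j) = 1/(3*j))
F = 376/15 (F = (⅓)/5 - 1*(-25) = (⅓)*(⅕) + 25 = 1/15 + 25 = 376/15 ≈ 25.067)
((15*(-1))*(F - 21) - 15693) - 10771 = ((15*(-1))*(376/15 - 21) - 15693) - 10771 = (-15*61/15 - 15693) - 10771 = (-61 - 15693) - 10771 = -15754 - 10771 = -26525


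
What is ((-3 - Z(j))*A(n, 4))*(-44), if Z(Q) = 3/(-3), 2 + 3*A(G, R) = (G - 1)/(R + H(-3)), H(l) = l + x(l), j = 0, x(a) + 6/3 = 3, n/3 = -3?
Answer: -616/3 ≈ -205.33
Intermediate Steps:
n = -9 (n = 3*(-3) = -9)
x(a) = 1 (x(a) = -2 + 3 = 1)
H(l) = 1 + l (H(l) = l + 1 = 1 + l)
A(G, R) = -⅔ + (-1 + G)/(3*(-2 + R)) (A(G, R) = -⅔ + ((G - 1)/(R + (1 - 3)))/3 = -⅔ + ((-1 + G)/(R - 2))/3 = -⅔ + ((-1 + G)/(-2 + R))/3 = -⅔ + (-1 + G)/(3*(-2 + R)))
Z(Q) = -1 (Z(Q) = 3*(-⅓) = -1)
((-3 - Z(j))*A(n, 4))*(-44) = ((-3 - 1*(-1))*((3 - 9 - 2*4)/(3*(-2 + 4))))*(-44) = ((-3 + 1)*((⅓)*(3 - 9 - 8)/2))*(-44) = -2*(-14)/(3*2)*(-44) = -2*(-7/3)*(-44) = (14/3)*(-44) = -616/3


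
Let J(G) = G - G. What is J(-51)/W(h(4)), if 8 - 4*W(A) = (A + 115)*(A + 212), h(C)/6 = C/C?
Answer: 0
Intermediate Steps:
J(G) = 0
h(C) = 6 (h(C) = 6*(C/C) = 6*1 = 6)
W(A) = 2 - (115 + A)*(212 + A)/4 (W(A) = 2 - (A + 115)*(A + 212)/4 = 2 - (115 + A)*(212 + A)/4)
J(-51)/W(h(4)) = 0/(-6093 - 327/4*6 - 1/4*6**2) = 0/(-6093 - 981/2 - 1/4*36) = 0/(-6093 - 981/2 - 9) = 0/(-13185/2) = 0*(-2/13185) = 0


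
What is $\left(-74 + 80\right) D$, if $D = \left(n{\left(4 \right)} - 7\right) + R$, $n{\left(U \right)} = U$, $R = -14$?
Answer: $-102$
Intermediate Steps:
$D = -17$ ($D = \left(4 - 7\right) - 14 = -3 - 14 = -17$)
$\left(-74 + 80\right) D = \left(-74 + 80\right) \left(-17\right) = 6 \left(-17\right) = -102$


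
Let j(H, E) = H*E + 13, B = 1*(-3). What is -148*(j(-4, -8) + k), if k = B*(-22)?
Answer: -16428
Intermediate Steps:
B = -3
j(H, E) = 13 + E*H (j(H, E) = E*H + 13 = 13 + E*H)
k = 66 (k = -3*(-22) = 66)
-148*(j(-4, -8) + k) = -148*((13 - 8*(-4)) + 66) = -148*((13 + 32) + 66) = -148*(45 + 66) = -148*111 = -16428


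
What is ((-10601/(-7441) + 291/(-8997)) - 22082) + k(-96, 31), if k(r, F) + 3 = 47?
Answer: -491759218620/22315559 ≈ -22037.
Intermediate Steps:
k(r, F) = 44 (k(r, F) = -3 + 47 = 44)
((-10601/(-7441) + 291/(-8997)) - 22082) + k(-96, 31) = ((-10601/(-7441) + 291/(-8997)) - 22082) + 44 = ((-10601*(-1/7441) + 291*(-1/8997)) - 22082) + 44 = ((10601/7441 - 97/2999) - 22082) + 44 = (31070622/22315559 - 22082) + 44 = -492741103216/22315559 + 44 = -491759218620/22315559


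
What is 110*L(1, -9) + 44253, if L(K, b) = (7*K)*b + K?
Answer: 37433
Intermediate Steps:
L(K, b) = K + 7*K*b (L(K, b) = 7*K*b + K = K + 7*K*b)
110*L(1, -9) + 44253 = 110*(1*(1 + 7*(-9))) + 44253 = 110*(1*(1 - 63)) + 44253 = 110*(1*(-62)) + 44253 = 110*(-62) + 44253 = -6820 + 44253 = 37433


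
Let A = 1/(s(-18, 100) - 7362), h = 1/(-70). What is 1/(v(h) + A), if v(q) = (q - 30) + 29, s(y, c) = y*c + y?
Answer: -12852/13037 ≈ -0.98581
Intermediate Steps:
s(y, c) = y + c*y (s(y, c) = c*y + y = y + c*y)
h = -1/70 ≈ -0.014286
v(q) = -1 + q (v(q) = (-30 + q) + 29 = -1 + q)
A = -1/9180 (A = 1/(-18*(1 + 100) - 7362) = 1/(-18*101 - 7362) = 1/(-1818 - 7362) = 1/(-9180) = -1/9180 ≈ -0.00010893)
1/(v(h) + A) = 1/((-1 - 1/70) - 1/9180) = 1/(-71/70 - 1/9180) = 1/(-13037/12852) = -12852/13037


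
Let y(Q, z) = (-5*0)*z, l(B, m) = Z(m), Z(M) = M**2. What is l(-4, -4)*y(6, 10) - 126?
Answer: -126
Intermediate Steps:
l(B, m) = m**2
y(Q, z) = 0 (y(Q, z) = 0*z = 0)
l(-4, -4)*y(6, 10) - 126 = (-4)**2*0 - 126 = 16*0 - 126 = 0 - 126 = -126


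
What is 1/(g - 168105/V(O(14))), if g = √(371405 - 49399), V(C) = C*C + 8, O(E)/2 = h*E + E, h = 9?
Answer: 1464530760/219956098333751 + 683090496*√322006/219956098333751 ≈ 0.0017689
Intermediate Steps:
O(E) = 20*E (O(E) = 2*(9*E + E) = 2*(10*E) = 20*E)
V(C) = 8 + C² (V(C) = C² + 8 = 8 + C²)
g = √322006 ≈ 567.46
1/(g - 168105/V(O(14))) = 1/(√322006 - 168105/(8 + (20*14)²)) = 1/(√322006 - 168105/(8 + 280²)) = 1/(√322006 - 168105/(8 + 78400)) = 1/(√322006 - 168105/78408) = 1/(√322006 - 168105*1/78408) = 1/(√322006 - 56035/26136) = 1/(-56035/26136 + √322006)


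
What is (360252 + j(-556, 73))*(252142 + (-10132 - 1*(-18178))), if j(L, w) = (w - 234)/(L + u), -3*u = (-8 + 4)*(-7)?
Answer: 39742928305125/424 ≈ 9.3733e+10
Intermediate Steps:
u = -28/3 (u = -(-8 + 4)*(-7)/3 = -(-4)*(-7)/3 = -1/3*28 = -28/3 ≈ -9.3333)
j(L, w) = (-234 + w)/(-28/3 + L) (j(L, w) = (w - 234)/(L - 28/3) = (-234 + w)/(-28/3 + L))
(360252 + j(-556, 73))*(252142 + (-10132 - 1*(-18178))) = (360252 + 3*(-234 + 73)/(-28 + 3*(-556)))*(252142 + (-10132 - 1*(-18178))) = (360252 + 3*(-161)/(-28 - 1668))*(252142 + (-10132 + 18178)) = (360252 + 3*(-161)/(-1696))*(252142 + 8046) = (360252 + 3*(-1/1696)*(-161))*260188 = (360252 + 483/1696)*260188 = (610987875/1696)*260188 = 39742928305125/424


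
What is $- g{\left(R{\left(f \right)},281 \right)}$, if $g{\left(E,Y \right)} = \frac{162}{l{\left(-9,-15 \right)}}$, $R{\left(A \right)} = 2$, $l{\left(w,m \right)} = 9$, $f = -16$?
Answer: $-18$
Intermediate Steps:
$g{\left(E,Y \right)} = 18$ ($g{\left(E,Y \right)} = \frac{162}{9} = 162 \cdot \frac{1}{9} = 18$)
$- g{\left(R{\left(f \right)},281 \right)} = \left(-1\right) 18 = -18$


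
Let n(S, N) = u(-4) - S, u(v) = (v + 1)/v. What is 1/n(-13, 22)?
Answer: 4/55 ≈ 0.072727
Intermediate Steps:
u(v) = (1 + v)/v
n(S, N) = ¾ - S (n(S, N) = (1 - 4)/(-4) - S = -¼*(-3) - S = ¾ - S)
1/n(-13, 22) = 1/(¾ - 1*(-13)) = 1/(¾ + 13) = 1/(55/4) = 4/55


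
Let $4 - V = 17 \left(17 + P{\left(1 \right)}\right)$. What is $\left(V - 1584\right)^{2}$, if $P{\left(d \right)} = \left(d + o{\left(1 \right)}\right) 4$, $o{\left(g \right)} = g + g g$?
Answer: $4297329$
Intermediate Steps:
$o{\left(g \right)} = g + g^{2}$
$P{\left(d \right)} = 8 + 4 d$ ($P{\left(d \right)} = \left(d + 1 \left(1 + 1\right)\right) 4 = \left(d + 1 \cdot 2\right) 4 = \left(d + 2\right) 4 = \left(2 + d\right) 4 = 8 + 4 d$)
$V = -489$ ($V = 4 - 17 \left(17 + \left(8 + 4 \cdot 1\right)\right) = 4 - 17 \left(17 + \left(8 + 4\right)\right) = 4 - 17 \left(17 + 12\right) = 4 - 17 \cdot 29 = 4 - 493 = -489$)
$\left(V - 1584\right)^{2} = \left(-489 - 1584\right)^{2} = \left(-2073\right)^{2} = 4297329$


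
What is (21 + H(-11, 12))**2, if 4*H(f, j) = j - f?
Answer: 11449/16 ≈ 715.56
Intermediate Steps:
H(f, j) = -f/4 + j/4 (H(f, j) = (j - f)/4 = -f/4 + j/4)
(21 + H(-11, 12))**2 = (21 + (-1/4*(-11) + (1/4)*12))**2 = (21 + (11/4 + 3))**2 = (21 + 23/4)**2 = (107/4)**2 = 11449/16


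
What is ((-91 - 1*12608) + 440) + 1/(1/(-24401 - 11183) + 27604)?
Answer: -12041534314781/982260735 ≈ -12259.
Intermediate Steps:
((-91 - 1*12608) + 440) + 1/(1/(-24401 - 11183) + 27604) = ((-91 - 12608) + 440) + 1/(1/(-35584) + 27604) = (-12699 + 440) + 1/(-1/35584 + 27604) = -12259 + 1/(982260735/35584) = -12259 + 35584/982260735 = -12041534314781/982260735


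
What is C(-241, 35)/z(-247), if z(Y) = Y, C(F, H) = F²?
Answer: -58081/247 ≈ -235.15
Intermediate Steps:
C(-241, 35)/z(-247) = (-241)²/(-247) = 58081*(-1/247) = -58081/247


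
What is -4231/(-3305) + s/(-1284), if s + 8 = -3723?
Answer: 17763559/4243620 ≈ 4.1859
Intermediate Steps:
s = -3731 (s = -8 - 3723 = -3731)
-4231/(-3305) + s/(-1284) = -4231/(-3305) - 3731/(-1284) = -4231*(-1/3305) - 3731*(-1/1284) = 4231/3305 + 3731/1284 = 17763559/4243620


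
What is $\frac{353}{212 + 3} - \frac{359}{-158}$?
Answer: $\frac{132959}{33970} \approx 3.914$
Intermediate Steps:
$\frac{353}{212 + 3} - \frac{359}{-158} = \frac{353}{215} - - \frac{359}{158} = 353 \cdot \frac{1}{215} + \frac{359}{158} = \frac{353}{215} + \frac{359}{158} = \frac{132959}{33970}$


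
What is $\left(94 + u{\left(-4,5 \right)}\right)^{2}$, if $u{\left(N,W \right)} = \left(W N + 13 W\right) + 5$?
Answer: $20736$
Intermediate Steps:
$u{\left(N,W \right)} = 5 + 13 W + N W$ ($u{\left(N,W \right)} = \left(N W + 13 W\right) + 5 = \left(13 W + N W\right) + 5 = 5 + 13 W + N W$)
$\left(94 + u{\left(-4,5 \right)}\right)^{2} = \left(94 + \left(5 + 13 \cdot 5 - 20\right)\right)^{2} = \left(94 + \left(5 + 65 - 20\right)\right)^{2} = \left(94 + 50\right)^{2} = 144^{2} = 20736$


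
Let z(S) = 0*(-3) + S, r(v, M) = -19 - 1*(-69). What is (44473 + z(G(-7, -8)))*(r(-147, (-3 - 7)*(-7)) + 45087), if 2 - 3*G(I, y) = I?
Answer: 2007513212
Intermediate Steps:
G(I, y) = ⅔ - I/3
r(v, M) = 50 (r(v, M) = -19 + 69 = 50)
z(S) = S (z(S) = 0 + S = S)
(44473 + z(G(-7, -8)))*(r(-147, (-3 - 7)*(-7)) + 45087) = (44473 + (⅔ - ⅓*(-7)))*(50 + 45087) = (44473 + (⅔ + 7/3))*45137 = (44473 + 3)*45137 = 44476*45137 = 2007513212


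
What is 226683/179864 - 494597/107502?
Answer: -32295659471/9667869864 ≈ -3.3405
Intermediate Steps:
226683/179864 - 494597/107502 = -32295659471/9667869864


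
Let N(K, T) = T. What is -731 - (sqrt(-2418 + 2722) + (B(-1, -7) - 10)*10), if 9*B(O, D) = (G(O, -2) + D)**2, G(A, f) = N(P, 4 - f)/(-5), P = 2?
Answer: -31757/45 - 4*sqrt(19) ≈ -723.15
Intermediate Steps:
G(A, f) = -4/5 + f/5 (G(A, f) = (4 - f)/(-5) = (4 - f)*(-1/5) = -4/5 + f/5)
B(O, D) = (-6/5 + D)**2/9 (B(O, D) = ((-4/5 + (1/5)*(-2)) + D)**2/9 = ((-4/5 - 2/5) + D)**2/9 = (-6/5 + D)**2/9)
-731 - (sqrt(-2418 + 2722) + (B(-1, -7) - 10)*10) = -731 - (sqrt(-2418 + 2722) + ((-6 + 5*(-7))**2/225 - 10)*10) = -731 - (sqrt(304) + ((-6 - 35)**2/225 - 10)*10) = -731 - (4*sqrt(19) + ((1/225)*(-41)**2 - 10)*10) = -731 - (4*sqrt(19) + ((1/225)*1681 - 10)*10) = -731 - (4*sqrt(19) + (1681/225 - 10)*10) = -731 - (4*sqrt(19) - 569/225*10) = -731 - (4*sqrt(19) - 1138/45) = -731 - (-1138/45 + 4*sqrt(19)) = -731 + (1138/45 - 4*sqrt(19)) = -31757/45 - 4*sqrt(19)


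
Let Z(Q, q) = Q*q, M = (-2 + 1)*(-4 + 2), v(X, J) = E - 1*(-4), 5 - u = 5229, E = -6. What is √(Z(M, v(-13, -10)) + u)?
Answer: 2*I*√1307 ≈ 72.305*I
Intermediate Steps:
u = -5224 (u = 5 - 1*5229 = 5 - 5229 = -5224)
v(X, J) = -2 (v(X, J) = -6 - 1*(-4) = -6 + 4 = -2)
M = 2 (M = -1*(-2) = 2)
√(Z(M, v(-13, -10)) + u) = √(2*(-2) - 5224) = √(-4 - 5224) = √(-5228) = 2*I*√1307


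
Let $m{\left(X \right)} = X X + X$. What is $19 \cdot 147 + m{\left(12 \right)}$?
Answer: $2949$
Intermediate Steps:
$m{\left(X \right)} = X + X^{2}$ ($m{\left(X \right)} = X^{2} + X = X + X^{2}$)
$19 \cdot 147 + m{\left(12 \right)} = 19 \cdot 147 + 12 \left(1 + 12\right) = 2793 + 12 \cdot 13 = 2793 + 156 = 2949$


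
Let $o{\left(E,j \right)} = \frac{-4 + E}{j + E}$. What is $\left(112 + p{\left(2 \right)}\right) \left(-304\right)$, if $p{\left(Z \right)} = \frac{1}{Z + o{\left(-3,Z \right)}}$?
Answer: $- \frac{306736}{9} \approx -34082.0$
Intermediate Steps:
$o{\left(E,j \right)} = \frac{-4 + E}{E + j}$
$p{\left(Z \right)} = \frac{1}{Z - \frac{7}{-3 + Z}}$ ($p{\left(Z \right)} = \frac{1}{Z + \frac{-4 - 3}{-3 + Z}} = \frac{1}{Z + \frac{1}{-3 + Z} \left(-7\right)} = \frac{1}{Z - \frac{7}{-3 + Z}}$)
$\left(112 + p{\left(2 \right)}\right) \left(-304\right) = \left(112 + \frac{-3 + 2}{-7 + 2 \left(-3 + 2\right)}\right) \left(-304\right) = \left(112 + \frac{1}{-7 + 2 \left(-1\right)} \left(-1\right)\right) \left(-304\right) = \left(112 + \frac{1}{-7 - 2} \left(-1\right)\right) \left(-304\right) = \left(112 + \frac{1}{-9} \left(-1\right)\right) \left(-304\right) = \left(112 - - \frac{1}{9}\right) \left(-304\right) = \left(112 + \frac{1}{9}\right) \left(-304\right) = \frac{1009}{9} \left(-304\right) = - \frac{306736}{9}$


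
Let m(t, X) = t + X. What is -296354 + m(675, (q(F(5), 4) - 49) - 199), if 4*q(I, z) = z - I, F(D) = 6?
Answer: -591855/2 ≈ -2.9593e+5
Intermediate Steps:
q(I, z) = -I/4 + z/4 (q(I, z) = (z - I)/4 = -I/4 + z/4)
m(t, X) = X + t
-296354 + m(675, (q(F(5), 4) - 49) - 199) = -296354 + ((((-1/4*6 + (1/4)*4) - 49) - 199) + 675) = -296354 + ((((-3/2 + 1) - 49) - 199) + 675) = -296354 + (((-1/2 - 49) - 199) + 675) = -296354 + ((-99/2 - 199) + 675) = -296354 + (-497/2 + 675) = -296354 + 853/2 = -591855/2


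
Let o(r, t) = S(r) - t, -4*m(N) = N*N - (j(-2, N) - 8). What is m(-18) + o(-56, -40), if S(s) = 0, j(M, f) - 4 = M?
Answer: -85/2 ≈ -42.500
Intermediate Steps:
j(M, f) = 4 + M
m(N) = -3/2 - N²/4 (m(N) = -(N*N - ((4 - 2) - 8))/4 = -(N² - (2 - 8))/4 = -(N² - 1*(-6))/4 = -(N² + 6)/4 = -(6 + N²)/4 = -3/2 - N²/4)
o(r, t) = -t (o(r, t) = 0 - t = -t)
m(-18) + o(-56, -40) = (-3/2 - ¼*(-18)²) - 1*(-40) = (-3/2 - ¼*324) + 40 = (-3/2 - 81) + 40 = -165/2 + 40 = -85/2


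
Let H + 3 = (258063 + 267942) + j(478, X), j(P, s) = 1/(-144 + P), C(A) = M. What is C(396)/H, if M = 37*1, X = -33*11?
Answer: 12358/175684669 ≈ 7.0342e-5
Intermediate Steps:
X = -363
M = 37
C(A) = 37
H = 175684669/334 (H = -3 + ((258063 + 267942) + 1/(-144 + 478)) = -3 + (526005 + 1/334) = -3 + 175685671/334 = 175684669/334 ≈ 5.2600e+5)
C(396)/H = 37/(175684669/334) = 37*(334/175684669) = 12358/175684669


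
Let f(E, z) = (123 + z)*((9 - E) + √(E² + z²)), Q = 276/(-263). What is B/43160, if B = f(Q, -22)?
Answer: 266943/11351080 + 101*√8388493/5675540 ≈ 0.075058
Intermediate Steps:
Q = -276/263 (Q = 276*(-1/263) = -276/263 ≈ -1.0494)
f(E, z) = (123 + z)*(9 + √(E² + z²) - E)
B = 266943/263 + 202*√8388493/263 (B = 1107 - 123*(-276/263) + 9*(-22) + 123*√((-276/263)² + (-22)²) - 22*√((-276/263)² + (-22)²) - 1*(-276/263)*(-22) = 1107 + 33948/263 - 198 + 123*√(76176/69169 + 484) - 22*√(76176/69169 + 484) - 6072/263 = 1107 + 33948/263 - 198 + 123*√(33553972/69169) - 44*√8388493/263 - 6072/263 = 1107 + 33948/263 - 198 + 123*(2*√8388493/263) - 44*√8388493/263 - 6072/263 = 1107 + 33948/263 - 198 + 246*√8388493/263 - 44*√8388493/263 - 6072/263 = 266943/263 + 202*√8388493/263 ≈ 3239.5)
B/43160 = (266943/263 + 202*√8388493/263)/43160 = (266943/263 + 202*√8388493/263)*(1/43160) = 266943/11351080 + 101*√8388493/5675540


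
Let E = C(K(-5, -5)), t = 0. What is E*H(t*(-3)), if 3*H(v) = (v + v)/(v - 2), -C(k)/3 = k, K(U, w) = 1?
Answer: 0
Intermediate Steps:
C(k) = -3*k
H(v) = 2*v/(3*(-2 + v)) (H(v) = ((v + v)/(v - 2))/3 = ((2*v)/(-2 + v))/3 = (2*v/(-2 + v))/3 = 2*v/(3*(-2 + v)))
E = -3 (E = -3*1 = -3)
E*H(t*(-3)) = -2*0*(-3)/(-2 + 0*(-3)) = -2*0/(-2 + 0) = -2*0/(-2) = -2*0*(-1)/2 = -3*0 = 0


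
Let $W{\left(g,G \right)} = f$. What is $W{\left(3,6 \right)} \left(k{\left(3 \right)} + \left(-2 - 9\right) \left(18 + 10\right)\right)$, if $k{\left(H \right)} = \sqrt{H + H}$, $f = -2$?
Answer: $616 - 2 \sqrt{6} \approx 611.1$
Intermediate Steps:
$W{\left(g,G \right)} = -2$
$k{\left(H \right)} = \sqrt{2} \sqrt{H}$ ($k{\left(H \right)} = \sqrt{2 H} = \sqrt{2} \sqrt{H}$)
$W{\left(3,6 \right)} \left(k{\left(3 \right)} + \left(-2 - 9\right) \left(18 + 10\right)\right) = - 2 \left(\sqrt{2} \sqrt{3} + \left(-2 - 9\right) \left(18 + 10\right)\right) = - 2 \left(\sqrt{6} - 308\right) = - 2 \left(-308 + \sqrt{6}\right) = 616 - 2 \sqrt{6}$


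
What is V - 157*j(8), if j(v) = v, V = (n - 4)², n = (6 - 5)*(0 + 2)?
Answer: -1252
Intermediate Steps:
n = 2 (n = 1*2 = 2)
V = 4 (V = (2 - 4)² = (-2)² = 4)
V - 157*j(8) = 4 - 157*8 = 4 - 1256 = -1252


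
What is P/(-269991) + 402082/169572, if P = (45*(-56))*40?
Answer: 6980632159/2543495214 ≈ 2.7445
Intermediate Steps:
P = -100800 (P = -2520*40 = -100800)
P/(-269991) + 402082/169572 = -100800/(-269991) + 402082/169572 = -100800*(-1/269991) + 402082*(1/169572) = 11200/29999 + 201041/84786 = 6980632159/2543495214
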